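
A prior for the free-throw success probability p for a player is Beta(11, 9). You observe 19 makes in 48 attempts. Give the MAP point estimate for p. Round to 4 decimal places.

p̂_MAP = 0.4394

Prior: Beta(11, 9).
Data: 19 successes in 48 trials. The binomial likelihood contributes p^19(1−p)^29, so the posterior is Beta(11+19, 9+29) = Beta(30, 38).
For Beta(a, b) with a, b > 1 the mode is (a−1)/(a+b−2) = 29/66 ≈ 0.4394.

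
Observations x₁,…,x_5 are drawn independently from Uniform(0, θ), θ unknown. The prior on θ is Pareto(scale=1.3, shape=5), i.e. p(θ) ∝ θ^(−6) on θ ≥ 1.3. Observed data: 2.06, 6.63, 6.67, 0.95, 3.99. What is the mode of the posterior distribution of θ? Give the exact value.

θ̂_MAP = 6.67

The Uniform(0, θ) likelihood is θ^(−n) for θ ≥ max(xᵢ), zero otherwise. Here max(xᵢ) = 6.67.
Posterior ∝ θ^(−6) · θ^(−5) = θ^(−11) on θ ≥ max(1.3, 6.67) = 6.67.
This density is strictly decreasing in θ, so the posterior mode lies at the lower boundary of the support.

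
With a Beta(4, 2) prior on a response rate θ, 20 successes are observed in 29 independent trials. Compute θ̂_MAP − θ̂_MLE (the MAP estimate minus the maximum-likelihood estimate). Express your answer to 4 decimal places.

MAP − MLE = 0.0073

Posterior is Beta(24, 11); MAP = (24−1)/(35−2) = 23/33 ≈ 0.69697.
MLE ignores the prior: θ̂_MLE = k/n = 20/29 ≈ 0.68966.
Difference = 23/33 − 20/29 = 7/957 ≈ 0.0073.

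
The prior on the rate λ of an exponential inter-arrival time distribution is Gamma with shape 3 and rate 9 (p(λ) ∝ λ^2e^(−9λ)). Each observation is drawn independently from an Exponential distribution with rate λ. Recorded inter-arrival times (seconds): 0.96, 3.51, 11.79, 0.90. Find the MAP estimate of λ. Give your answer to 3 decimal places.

The Exponential(rate=λ) likelihood is ∝ λ^n e^(−λΣtᵢ). Here n = 4 and Σtᵢ = 0.96 + 3.51 + 11.79 + 0.90 = 17.16.
Posterior ∝ λ^2e^(−9λ) · λ^4e^(−17.16λ) = λ^6e^(−26.16λ), i.e. Gamma(7, 26.16).
Mode = (a−1)/b = 6/26.16 ≈ 0.229.

λ̂_MAP = 0.229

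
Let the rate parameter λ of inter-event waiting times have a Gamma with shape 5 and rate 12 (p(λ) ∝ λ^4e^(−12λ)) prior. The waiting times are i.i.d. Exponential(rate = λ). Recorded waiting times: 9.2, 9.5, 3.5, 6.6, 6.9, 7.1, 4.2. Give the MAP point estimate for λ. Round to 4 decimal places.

λ̂_MAP = 0.1864

The Exponential(rate=λ) likelihood is ∝ λ^n e^(−λΣtᵢ). Here n = 7 and Σtᵢ = 9.2 + 9.5 + 3.5 + 6.6 + 6.9 + 7.1 + 4.2 = 47.
Posterior ∝ λ^4e^(−12λ) · λ^7e^(−47λ) = λ^11e^(−59λ), i.e. Gamma(12, 59).
Mode = (a−1)/b = 11/59 ≈ 0.1864.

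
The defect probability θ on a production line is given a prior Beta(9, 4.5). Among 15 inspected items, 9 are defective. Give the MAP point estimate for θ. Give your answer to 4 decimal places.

θ̂_MAP = 0.6415

Prior: Beta(9, 4.5).
Data: 9 successes in 15 trials. The binomial likelihood contributes θ^9(1−θ)^6, so the posterior is Beta(9+9, 4.5+6) = Beta(18, 10.5).
For Beta(a, b) with a, b > 1 the mode is (a−1)/(a+b−2) = 17/26.5 ≈ 0.6415.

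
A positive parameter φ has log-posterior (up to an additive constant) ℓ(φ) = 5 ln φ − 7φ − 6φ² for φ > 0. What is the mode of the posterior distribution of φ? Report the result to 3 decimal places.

φ̂_MAP = 0.417

ℓ'(φ) = 5/φ − 7 − 12φ. Setting this to zero and multiplying by φ: 12φ² + 7φ − 5 = 0.
φ = (−7 + √(7² + 4·12·5)) / (2·12) = (−7 + √289) / 24 = (−7 + 17)/24 = 5/12.
ℓ''(φ) = −5/φ² − 12 < 0, confirming a maximum.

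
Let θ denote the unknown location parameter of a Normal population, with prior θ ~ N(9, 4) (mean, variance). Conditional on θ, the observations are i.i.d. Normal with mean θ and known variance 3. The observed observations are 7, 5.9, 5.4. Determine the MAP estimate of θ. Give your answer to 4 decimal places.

θ̂_MAP = 6.6800

n = 3; x̄ = (7 + 5.9 + 5.4)/3 = 18.3/3 = 6.1.
For a Normal prior and Normal likelihood with known variance, the posterior is Normal; its mode equals its mean, the precision-weighted average.
Prior precision 1/σ₀² = 1/4 = 0.25; data precision n/σ² = 3/3 = 1.
θ̂ = (0.25·9 + 1·6.1) / (0.25 + 1) = 8.35/1.25 = 6.6800.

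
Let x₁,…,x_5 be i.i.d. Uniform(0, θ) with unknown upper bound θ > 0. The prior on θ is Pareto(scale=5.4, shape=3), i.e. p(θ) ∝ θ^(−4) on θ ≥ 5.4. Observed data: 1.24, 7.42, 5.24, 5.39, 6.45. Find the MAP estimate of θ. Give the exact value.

The Uniform(0, θ) likelihood is θ^(−n) for θ ≥ max(xᵢ), zero otherwise. Here max(xᵢ) = 7.42.
Posterior ∝ θ^(−4) · θ^(−5) = θ^(−9) on θ ≥ max(5.4, 7.42) = 7.42.
This density is strictly decreasing in θ, so the posterior mode lies at the lower boundary of the support.

θ̂_MAP = 7.42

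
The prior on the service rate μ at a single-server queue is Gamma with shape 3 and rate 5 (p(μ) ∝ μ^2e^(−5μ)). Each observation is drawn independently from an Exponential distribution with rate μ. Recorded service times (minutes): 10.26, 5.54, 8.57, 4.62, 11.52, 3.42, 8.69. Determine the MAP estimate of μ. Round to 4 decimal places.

The Exponential(rate=μ) likelihood is ∝ μ^n e^(−μΣtᵢ). Here n = 7 and Σtᵢ = 10.26 + 5.54 + 8.57 + 4.62 + 11.52 + 3.42 + 8.69 = 52.62.
Posterior ∝ μ^2e^(−5μ) · μ^7e^(−52.62μ) = μ^9e^(−57.62μ), i.e. Gamma(10, 57.62).
Mode = (a−1)/b = 9/57.62 ≈ 0.1562.

μ̂_MAP = 0.1562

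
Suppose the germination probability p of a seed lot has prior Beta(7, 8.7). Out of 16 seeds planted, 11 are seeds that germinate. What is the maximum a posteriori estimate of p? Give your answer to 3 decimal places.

p̂_MAP = 0.572

Prior: Beta(7, 8.7).
Data: 11 successes in 16 trials. The binomial likelihood contributes p^11(1−p)^5, so the posterior is Beta(7+11, 8.7+5) = Beta(18, 13.7).
For Beta(a, b) with a, b > 1 the mode is (a−1)/(a+b−2) = 17/29.7 ≈ 0.572.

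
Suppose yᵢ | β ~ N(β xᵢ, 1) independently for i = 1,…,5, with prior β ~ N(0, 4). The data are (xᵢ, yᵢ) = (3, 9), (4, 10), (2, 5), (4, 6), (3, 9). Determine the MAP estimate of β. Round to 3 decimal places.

β̂_MAP = 2.359

log p(β | y) = −Σ(yᵢ − βxᵢ)²/(2·1) − β²/(2·4) + const.
Setting the derivative to zero: Σxᵢ(yᵢ − βxᵢ)/1 − β/4 = 0, so β = Σxᵢyᵢ / (Σxᵢ² + σ²/τ²).
Σxᵢyᵢ = 3·9 + 4·10 + 2·5 + 4·6 + 3·9 = 128; Σxᵢ² = 54; σ²/τ² = 0.25.
β̂_MAP = 128 / (54 + 0.25) = 128/54.25 ≈ 2.359.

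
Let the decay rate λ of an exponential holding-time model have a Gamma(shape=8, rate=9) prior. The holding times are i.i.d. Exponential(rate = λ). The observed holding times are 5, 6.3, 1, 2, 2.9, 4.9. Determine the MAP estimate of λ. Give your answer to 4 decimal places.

λ̂_MAP = 0.4180

The Exponential(rate=λ) likelihood is ∝ λ^n e^(−λΣtᵢ). Here n = 6 and Σtᵢ = 5 + 6.3 + 1 + 2 + 2.9 + 4.9 = 22.1.
Posterior ∝ λ^7e^(−9λ) · λ^6e^(−22.1λ) = λ^13e^(−31.1λ), i.e. Gamma(14, 31.1).
Mode = (a−1)/b = 13/31.1 ≈ 0.4180.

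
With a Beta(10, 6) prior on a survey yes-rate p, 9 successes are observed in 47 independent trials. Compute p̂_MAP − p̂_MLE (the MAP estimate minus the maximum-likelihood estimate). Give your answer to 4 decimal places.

MAP − MLE = 0.1036

Posterior is Beta(19, 44); MAP = (19−1)/(63−2) = 18/61 ≈ 0.29508.
MLE ignores the prior: p̂_MLE = k/n = 9/47 ≈ 0.19149.
Difference = 18/61 − 9/47 = 297/2867 ≈ 0.1036.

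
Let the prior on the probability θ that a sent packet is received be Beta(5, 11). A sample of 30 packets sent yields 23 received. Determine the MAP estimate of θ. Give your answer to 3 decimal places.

Prior: Beta(5, 11).
Data: 23 successes in 30 trials. The binomial likelihood contributes θ^23(1−θ)^7, so the posterior is Beta(5+23, 11+7) = Beta(28, 18).
For Beta(a, b) with a, b > 1 the mode is (a−1)/(a+b−2) = 27/44 ≈ 0.614.

θ̂_MAP = 0.614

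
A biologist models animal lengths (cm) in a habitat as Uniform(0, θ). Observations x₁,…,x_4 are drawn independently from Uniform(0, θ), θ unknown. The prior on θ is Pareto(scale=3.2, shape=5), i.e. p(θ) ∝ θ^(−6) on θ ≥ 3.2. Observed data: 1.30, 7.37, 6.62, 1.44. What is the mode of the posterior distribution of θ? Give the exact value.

The Uniform(0, θ) likelihood is θ^(−n) for θ ≥ max(xᵢ), zero otherwise. Here max(xᵢ) = 7.37.
Posterior ∝ θ^(−6) · θ^(−4) = θ^(−10) on θ ≥ max(3.2, 7.37) = 7.37.
This density is strictly decreasing in θ, so the posterior mode lies at the lower boundary of the support.

θ̂_MAP = 7.37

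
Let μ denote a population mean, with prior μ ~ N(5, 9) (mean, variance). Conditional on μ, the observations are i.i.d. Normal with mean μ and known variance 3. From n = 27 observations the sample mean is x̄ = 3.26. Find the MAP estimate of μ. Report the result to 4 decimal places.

n = 27, x̄ = 3.26.
For a Normal prior and Normal likelihood with known variance, the posterior is Normal; its mode equals its mean, the precision-weighted average.
Prior precision 1/σ₀² = 1/9; data precision n/σ² = 27/3 = 9.
μ̂ = ((1/9)·5 + 9·3.26) / (1/9 + 9) = (13453/450)/(82/9) = 13453/4100 ≈ 3.2812.

μ̂_MAP = 3.2812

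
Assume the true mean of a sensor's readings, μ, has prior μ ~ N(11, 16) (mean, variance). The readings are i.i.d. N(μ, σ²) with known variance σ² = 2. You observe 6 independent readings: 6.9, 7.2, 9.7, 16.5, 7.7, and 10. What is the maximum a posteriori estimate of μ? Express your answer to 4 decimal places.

n = 6; x̄ = (6.9 + 7.2 + 9.7 + 16.5 + 7.7 + 10)/6 = 58/6 = 29/3 ≈ 9.6667.
For a Normal prior and Normal likelihood with known variance, the posterior is Normal; its mode equals its mean, the precision-weighted average.
Prior precision 1/σ₀² = 1/16 = 0.0625; data precision n/σ² = 6/2 = 3.
μ̂ = (0.0625·11 + 3·(29/3)) / (0.0625 + 3) = 29.6875/3.0625 = 475/49 ≈ 9.6939.

μ̂_MAP = 9.6939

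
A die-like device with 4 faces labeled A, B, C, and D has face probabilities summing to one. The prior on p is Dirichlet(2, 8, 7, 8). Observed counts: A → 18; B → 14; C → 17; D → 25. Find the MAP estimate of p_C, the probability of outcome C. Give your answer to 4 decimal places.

The posterior is Dirichlet(αᵢ + nᵢ) = Dirichlet(20, 22, 24, 33).
For a Dirichlet(a₁,…,a_K) with all aᵢ > 1, the mode has j-th component (aⱼ − 1)/(Σaᵢ − K).
Here Σaᵢ = 99 and K = 4, so p_C = (24 − 1)/(99 − 4) = 23/95 ≈ 0.2421.

MAP estimate of p_C = 0.2421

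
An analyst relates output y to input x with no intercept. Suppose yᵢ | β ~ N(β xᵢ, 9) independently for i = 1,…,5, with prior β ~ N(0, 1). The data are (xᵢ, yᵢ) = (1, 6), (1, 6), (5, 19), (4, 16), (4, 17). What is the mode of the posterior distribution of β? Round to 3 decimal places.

β̂_MAP = 3.515

log p(β | y) = −Σ(yᵢ − βxᵢ)²/(2·9) − β²/(2·1) + const.
Setting the derivative to zero: Σxᵢ(yᵢ − βxᵢ)/9 − β/1 = 0, so β = Σxᵢyᵢ / (Σxᵢ² + σ²/τ²).
Σxᵢyᵢ = 1·6 + 1·6 + 5·19 + 4·16 + 4·17 = 239; Σxᵢ² = 59; σ²/τ² = 9.
β̂_MAP = 239 / (59 + 9) = 239/68 ≈ 3.515.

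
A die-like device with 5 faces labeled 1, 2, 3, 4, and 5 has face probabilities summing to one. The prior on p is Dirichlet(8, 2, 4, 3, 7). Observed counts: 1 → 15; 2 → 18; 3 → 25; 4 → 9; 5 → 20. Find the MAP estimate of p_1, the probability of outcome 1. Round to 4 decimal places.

MAP estimate: 0.2075

The posterior is Dirichlet(αᵢ + nᵢ) = Dirichlet(23, 20, 29, 12, 27).
For a Dirichlet(a₁,…,a_K) with all aᵢ > 1, the mode has j-th component (aⱼ − 1)/(Σaᵢ − K).
Here Σaᵢ = 111 and K = 5, so p_1 = (23 − 1)/(111 − 5) = 22/106 ≈ 0.2075.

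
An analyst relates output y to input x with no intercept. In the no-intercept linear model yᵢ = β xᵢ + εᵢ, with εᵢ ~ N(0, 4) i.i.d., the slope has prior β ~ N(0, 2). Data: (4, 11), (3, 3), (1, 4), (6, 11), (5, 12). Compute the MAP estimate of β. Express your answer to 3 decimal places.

β̂_MAP = 2.056

log p(β | y) = −Σ(yᵢ − βxᵢ)²/(2·4) − β²/(2·2) + const.
Setting the derivative to zero: Σxᵢ(yᵢ − βxᵢ)/4 − β/2 = 0, so β = Σxᵢyᵢ / (Σxᵢ² + σ²/τ²).
Σxᵢyᵢ = 4·11 + 3·3 + 1·4 + 6·11 + 5·12 = 183; Σxᵢ² = 87; σ²/τ² = 2.
β̂_MAP = 183 / (87 + 2) = 183/89 ≈ 2.056.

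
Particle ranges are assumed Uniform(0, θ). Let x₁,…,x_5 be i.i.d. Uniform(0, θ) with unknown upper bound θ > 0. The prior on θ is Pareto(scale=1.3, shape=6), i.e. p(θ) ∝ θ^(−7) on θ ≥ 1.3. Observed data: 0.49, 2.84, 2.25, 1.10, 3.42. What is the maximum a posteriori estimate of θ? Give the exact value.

θ̂_MAP = 3.42

The Uniform(0, θ) likelihood is θ^(−n) for θ ≥ max(xᵢ), zero otherwise. Here max(xᵢ) = 3.42.
Posterior ∝ θ^(−7) · θ^(−5) = θ^(−12) on θ ≥ max(1.3, 3.42) = 3.42.
This density is strictly decreasing in θ, so the posterior mode lies at the lower boundary of the support.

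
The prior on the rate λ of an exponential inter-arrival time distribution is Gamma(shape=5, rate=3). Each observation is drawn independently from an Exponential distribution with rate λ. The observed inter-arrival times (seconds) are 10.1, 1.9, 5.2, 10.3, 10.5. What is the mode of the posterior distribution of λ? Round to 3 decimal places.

The Exponential(rate=λ) likelihood is ∝ λ^n e^(−λΣtᵢ). Here n = 5 and Σtᵢ = 10.1 + 1.9 + 5.2 + 10.3 + 10.5 = 38.
Posterior ∝ λ^4e^(−3λ) · λ^5e^(−38λ) = λ^9e^(−41λ), i.e. Gamma(10, 41).
Mode = (a−1)/b = 9/41 ≈ 0.220.

λ̂_MAP = 0.220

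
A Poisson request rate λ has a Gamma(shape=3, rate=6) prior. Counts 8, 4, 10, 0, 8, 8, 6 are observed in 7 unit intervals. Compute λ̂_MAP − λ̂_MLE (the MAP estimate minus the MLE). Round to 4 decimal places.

MAP − MLE = -2.7473

Σxᵢ = 44. Posterior is Gamma(47, 13); MAP = (47−1)/13 = 46/13 ≈ 3.53846.
MLE = x̄ = 44/7 ≈ 6.28571.
Difference = 46/13 − 44/7 = -250/91 ≈ -2.7473.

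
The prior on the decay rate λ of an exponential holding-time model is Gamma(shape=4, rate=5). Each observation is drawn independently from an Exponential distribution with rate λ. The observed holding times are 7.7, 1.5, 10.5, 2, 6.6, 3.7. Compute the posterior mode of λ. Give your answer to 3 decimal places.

λ̂_MAP = 0.243

The Exponential(rate=λ) likelihood is ∝ λ^n e^(−λΣtᵢ). Here n = 6 and Σtᵢ = 7.7 + 1.5 + 10.5 + 2 + 6.6 + 3.7 = 32.
Posterior ∝ λ^3e^(−5λ) · λ^6e^(−32λ) = λ^9e^(−37λ), i.e. Gamma(10, 37).
Mode = (a−1)/b = 9/37 ≈ 0.243.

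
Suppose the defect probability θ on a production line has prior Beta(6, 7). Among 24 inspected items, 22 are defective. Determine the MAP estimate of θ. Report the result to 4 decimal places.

Prior: Beta(6, 7).
Data: 22 successes in 24 trials. The binomial likelihood contributes θ^22(1−θ)^2, so the posterior is Beta(6+22, 7+2) = Beta(28, 9).
For Beta(a, b) with a, b > 1 the mode is (a−1)/(a+b−2) = 27/35 ≈ 0.7714.

θ̂_MAP = 0.7714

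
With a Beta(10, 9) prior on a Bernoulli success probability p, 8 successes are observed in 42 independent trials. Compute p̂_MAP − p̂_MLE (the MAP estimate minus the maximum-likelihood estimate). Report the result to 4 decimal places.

Posterior is Beta(18, 43); MAP = (18−1)/(61−2) = 17/59 ≈ 0.28814.
MLE ignores the prior: p̂_MLE = k/n = 8/42 ≈ 0.19048.
Difference = 17/59 − 8/42 = 121/1239 ≈ 0.0977.

MAP − MLE = 0.0977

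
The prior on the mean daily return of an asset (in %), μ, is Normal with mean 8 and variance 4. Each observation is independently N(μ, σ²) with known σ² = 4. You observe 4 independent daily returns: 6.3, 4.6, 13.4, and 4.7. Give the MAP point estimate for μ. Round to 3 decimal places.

n = 4; x̄ = (6.3 + 4.6 + 13.4 + 4.7)/4 = 29/4 = 7.25.
For a Normal prior and Normal likelihood with known variance, the posterior is Normal; its mode equals its mean, the precision-weighted average.
Prior precision 1/σ₀² = 1/4 = 0.25; data precision n/σ² = 4/4 = 1.
μ̂ = (0.25·8 + 1·7.25) / (0.25 + 1) = 9.25/1.25 = 7.400.

μ̂_MAP = 7.400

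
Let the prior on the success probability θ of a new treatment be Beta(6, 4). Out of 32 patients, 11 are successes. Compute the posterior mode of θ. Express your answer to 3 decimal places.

Prior: Beta(6, 4).
Data: 11 successes in 32 trials. The binomial likelihood contributes θ^11(1−θ)^21, so the posterior is Beta(6+11, 4+21) = Beta(17, 25).
For Beta(a, b) with a, b > 1 the mode is (a−1)/(a+b−2) = 16/40 ≈ 0.400.

θ̂_MAP = 0.400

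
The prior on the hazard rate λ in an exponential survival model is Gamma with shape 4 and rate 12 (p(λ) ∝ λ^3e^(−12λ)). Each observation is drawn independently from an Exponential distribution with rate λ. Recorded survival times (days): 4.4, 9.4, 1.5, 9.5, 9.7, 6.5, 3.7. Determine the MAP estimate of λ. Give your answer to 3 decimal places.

λ̂_MAP = 0.176

The Exponential(rate=λ) likelihood is ∝ λ^n e^(−λΣtᵢ). Here n = 7 and Σtᵢ = 4.4 + 9.4 + 1.5 + 9.5 + 9.7 + 6.5 + 3.7 = 44.7.
Posterior ∝ λ^3e^(−12λ) · λ^7e^(−44.7λ) = λ^10e^(−56.7λ), i.e. Gamma(11, 56.7).
Mode = (a−1)/b = 10/56.7 ≈ 0.176.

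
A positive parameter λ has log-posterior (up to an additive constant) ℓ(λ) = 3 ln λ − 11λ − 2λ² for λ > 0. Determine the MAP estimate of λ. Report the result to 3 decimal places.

λ̂_MAP = 0.250

ℓ'(λ) = 3/λ − 11 − 4λ. Setting this to zero and multiplying by λ: 4λ² + 11λ − 3 = 0.
λ = (−11 + √(11² + 4·4·3)) / (2·4) = (−11 + √169) / 8 = (−11 + 13)/8 = 1/4.
ℓ''(λ) = −3/λ² − 4 < 0, confirming a maximum.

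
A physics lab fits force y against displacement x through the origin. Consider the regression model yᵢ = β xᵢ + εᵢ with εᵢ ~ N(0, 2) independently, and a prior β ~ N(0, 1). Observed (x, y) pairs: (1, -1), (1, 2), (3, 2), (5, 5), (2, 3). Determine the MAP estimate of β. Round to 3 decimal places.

β̂_MAP = 0.905

log p(β | y) = −Σ(yᵢ − βxᵢ)²/(2·2) − β²/(2·1) + const.
Setting the derivative to zero: Σxᵢ(yᵢ − βxᵢ)/2 − β/1 = 0, so β = Σxᵢyᵢ / (Σxᵢ² + σ²/τ²).
Σxᵢyᵢ = 1·(-1) + 1·2 + 3·2 + 5·5 + 2·3 = 38; Σxᵢ² = 40; σ²/τ² = 2.
β̂_MAP = 38 / (40 + 2) = 38/42 ≈ 0.905.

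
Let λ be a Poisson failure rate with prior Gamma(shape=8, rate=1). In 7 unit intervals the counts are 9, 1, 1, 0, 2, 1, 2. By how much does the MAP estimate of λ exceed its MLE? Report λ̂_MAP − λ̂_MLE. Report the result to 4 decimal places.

MAP − MLE = 0.5893

Σxᵢ = 16. Posterior is Gamma(24, 8); MAP = (24−1)/8 = 23/8 ≈ 2.87500.
MLE = x̄ = 16/7 ≈ 2.28571.
Difference = 23/8 − 16/7 = 33/56 ≈ 0.5893.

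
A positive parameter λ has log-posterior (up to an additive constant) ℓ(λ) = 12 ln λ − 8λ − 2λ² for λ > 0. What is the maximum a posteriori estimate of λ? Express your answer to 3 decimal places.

λ̂_MAP = 1.000

ℓ'(λ) = 12/λ − 8 − 4λ. Setting this to zero and multiplying by λ: 4λ² + 8λ − 12 = 0.
λ = (−8 + √(8² + 4·4·12)) / (2·4) = (−8 + √256) / 8 = (−8 + 16)/8 = 1.
ℓ''(λ) = −12/λ² − 4 < 0, confirming a maximum.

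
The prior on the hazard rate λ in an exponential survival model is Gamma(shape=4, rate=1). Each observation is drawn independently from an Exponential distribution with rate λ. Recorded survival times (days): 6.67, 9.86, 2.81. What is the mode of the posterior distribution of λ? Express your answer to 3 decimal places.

λ̂_MAP = 0.295

The Exponential(rate=λ) likelihood is ∝ λ^n e^(−λΣtᵢ). Here n = 3 and Σtᵢ = 6.67 + 9.86 + 2.81 = 19.34.
Posterior ∝ λ^3e^(−1λ) · λ^3e^(−19.34λ) = λ^6e^(−20.34λ), i.e. Gamma(7, 20.34).
Mode = (a−1)/b = 6/20.34 ≈ 0.295.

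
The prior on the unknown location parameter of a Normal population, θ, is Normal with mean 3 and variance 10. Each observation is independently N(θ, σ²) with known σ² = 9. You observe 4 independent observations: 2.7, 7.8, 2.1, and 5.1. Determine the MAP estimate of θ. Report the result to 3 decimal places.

n = 4; x̄ = (2.7 + 7.8 + 2.1 + 5.1)/4 = 17.7/4 = 4.425.
For a Normal prior and Normal likelihood with known variance, the posterior is Normal; its mode equals its mean, the precision-weighted average.
Prior precision 1/σ₀² = 1/10 = 0.1; data precision n/σ² = 4/9.
θ̂ = (0.1·3 + (4/9)·4.425) / (0.1 + 4/9) = (34/15)/(49/90) = 204/49 ≈ 4.163.

θ̂_MAP = 4.163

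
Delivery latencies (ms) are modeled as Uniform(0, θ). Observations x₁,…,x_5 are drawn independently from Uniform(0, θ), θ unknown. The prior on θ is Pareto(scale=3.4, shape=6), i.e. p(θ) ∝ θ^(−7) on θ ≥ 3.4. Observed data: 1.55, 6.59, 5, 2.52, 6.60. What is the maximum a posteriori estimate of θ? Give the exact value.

θ̂_MAP = 6.60

The Uniform(0, θ) likelihood is θ^(−n) for θ ≥ max(xᵢ), zero otherwise. Here max(xᵢ) = 6.60.
Posterior ∝ θ^(−7) · θ^(−5) = θ^(−12) on θ ≥ max(3.4, 6.60) = 6.60.
This density is strictly decreasing in θ, so the posterior mode lies at the lower boundary of the support.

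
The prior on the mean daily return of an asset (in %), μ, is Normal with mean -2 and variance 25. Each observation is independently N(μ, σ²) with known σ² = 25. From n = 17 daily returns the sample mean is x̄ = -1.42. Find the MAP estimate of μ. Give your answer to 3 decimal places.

n = 17, x̄ = -1.42.
For a Normal prior and Normal likelihood with known variance, the posterior is Normal; its mode equals its mean, the precision-weighted average.
Prior precision 1/σ₀² = 1/25 = 0.04; data precision n/σ² = 17/25 = 0.68.
μ̂ = (0.04·(-2) + 0.68·(-1.42)) / (0.04 + 0.68) = (-1.0456)/0.72 = -1307/900 ≈ -1.452.

μ̂_MAP = -1.452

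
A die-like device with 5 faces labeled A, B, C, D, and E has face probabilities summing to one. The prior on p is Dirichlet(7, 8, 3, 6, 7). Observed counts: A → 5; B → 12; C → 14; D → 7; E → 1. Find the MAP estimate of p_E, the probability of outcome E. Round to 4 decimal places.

The posterior is Dirichlet(αᵢ + nᵢ) = Dirichlet(12, 20, 17, 13, 8).
For a Dirichlet(a₁,…,a_K) with all aᵢ > 1, the mode has j-th component (aⱼ − 1)/(Σaᵢ − K).
Here Σaᵢ = 70 and K = 5, so p_E = (8 − 1)/(70 − 5) = 7/65 ≈ 0.1077.

MAP estimate of p_E = 0.1077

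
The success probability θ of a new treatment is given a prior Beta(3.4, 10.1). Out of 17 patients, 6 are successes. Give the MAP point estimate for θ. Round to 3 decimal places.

Prior: Beta(3.4, 10.1).
Data: 6 successes in 17 trials. The binomial likelihood contributes θ^6(1−θ)^11, so the posterior is Beta(3.4+6, 10.1+11) = Beta(9.4, 21.1).
For Beta(a, b) with a, b > 1 the mode is (a−1)/(a+b−2) = 8.4/28.5 ≈ 0.295.

θ̂_MAP = 0.295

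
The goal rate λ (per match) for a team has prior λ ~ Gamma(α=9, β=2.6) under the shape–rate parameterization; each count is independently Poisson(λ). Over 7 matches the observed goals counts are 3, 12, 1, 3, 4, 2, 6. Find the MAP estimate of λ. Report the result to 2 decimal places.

Σxᵢ = 3+12+1+3+4+2+6 = 31, with n = 7.
Posterior ∝ λ^8e^(−2.6λ) · λ^31e^(−7λ) = λ^39e^(−9.6λ), i.e. Gamma(shape=40, rate=9.6).
The mode of a Gamma(a, b) with a ≥ 1 (shape–rate) is (a−1)/b = 39/9.6 ≈ 4.06.

λ̂_MAP = 4.06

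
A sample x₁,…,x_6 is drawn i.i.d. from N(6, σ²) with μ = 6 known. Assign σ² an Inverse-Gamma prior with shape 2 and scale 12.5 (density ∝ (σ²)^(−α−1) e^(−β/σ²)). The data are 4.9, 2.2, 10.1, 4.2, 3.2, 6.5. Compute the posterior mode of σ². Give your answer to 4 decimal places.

σ̂²_MAP = 5.7325

Sum of squared deviations about the known mean: SS = (4.9−6)² + (2.2−6)² + (10.1−6)² + (4.2−6)² + (3.2−6)² + (6.5−6)² = 43.79.
The Normal likelihood contributes (σ²)^(−n/2) exp(−SS/(2σ²)), so the posterior is Inverse-Gamma(α + n/2, β + SS/2) = Inverse-Gamma(5, 34.395).
The mode of Inverse-Gamma(a, b) is b/(a+1) = 34.395/6 ≈ 5.7325.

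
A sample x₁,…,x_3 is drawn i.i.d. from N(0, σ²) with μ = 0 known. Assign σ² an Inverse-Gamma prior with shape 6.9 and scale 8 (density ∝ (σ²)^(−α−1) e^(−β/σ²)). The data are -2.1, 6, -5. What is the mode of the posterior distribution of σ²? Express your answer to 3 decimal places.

Sum of squared deviations about the known mean: SS = (-2.1−0)² + (6−0)² + (-5−0)² = 65.41.
The Normal likelihood contributes (σ²)^(−n/2) exp(−SS/(2σ²)), so the posterior is Inverse-Gamma(α + n/2, β + SS/2) = Inverse-Gamma(8.4, 40.705).
The mode of Inverse-Gamma(a, b) is b/(a+1) = 40.705/9.4 ≈ 4.330.

σ̂²_MAP = 4.330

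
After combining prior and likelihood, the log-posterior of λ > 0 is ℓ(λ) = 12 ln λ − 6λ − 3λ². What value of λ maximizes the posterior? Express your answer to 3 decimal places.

λ̂_MAP = 1.000

ℓ'(λ) = 12/λ − 6 − 6λ. Setting this to zero and multiplying by λ: 6λ² + 6λ − 12 = 0.
λ = (−6 + √(6² + 4·6·12)) / (2·6) = (−6 + √324) / 12 = (−6 + 18)/12 = 1.
ℓ''(λ) = −12/λ² − 6 < 0, confirming a maximum.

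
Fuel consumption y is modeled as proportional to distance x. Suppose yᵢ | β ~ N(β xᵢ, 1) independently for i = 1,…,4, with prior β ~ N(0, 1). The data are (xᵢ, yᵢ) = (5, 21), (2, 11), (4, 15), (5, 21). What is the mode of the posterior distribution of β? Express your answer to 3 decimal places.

β̂_MAP = 4.113

log p(β | y) = −Σ(yᵢ − βxᵢ)²/(2·1) − β²/(2·1) + const.
Setting the derivative to zero: Σxᵢ(yᵢ − βxᵢ)/1 − β/1 = 0, so β = Σxᵢyᵢ / (Σxᵢ² + σ²/τ²).
Σxᵢyᵢ = 5·21 + 2·11 + 4·15 + 5·21 = 292; Σxᵢ² = 70; σ²/τ² = 1.
β̂_MAP = 292 / (70 + 1) = 292/71 ≈ 4.113.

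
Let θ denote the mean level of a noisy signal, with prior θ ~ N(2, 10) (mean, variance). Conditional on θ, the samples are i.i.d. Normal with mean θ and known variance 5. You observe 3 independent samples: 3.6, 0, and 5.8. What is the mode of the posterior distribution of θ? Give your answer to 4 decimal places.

θ̂_MAP = 2.9714

n = 3; x̄ = (3.6 + 0 + 5.8)/3 = 9.4/3 = 47/15 ≈ 3.1333.
For a Normal prior and Normal likelihood with known variance, the posterior is Normal; its mode equals its mean, the precision-weighted average.
Prior precision 1/σ₀² = 1/10 = 0.1; data precision n/σ² = 3/5 = 0.6.
θ̂ = (0.1·2 + 0.6·(47/15)) / (0.1 + 0.6) = 2.08/0.7 = 104/35 ≈ 2.9714.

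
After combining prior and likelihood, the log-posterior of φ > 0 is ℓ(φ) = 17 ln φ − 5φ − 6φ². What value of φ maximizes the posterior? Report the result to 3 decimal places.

φ̂_MAP = 1.000

ℓ'(φ) = 17/φ − 5 − 12φ. Setting this to zero and multiplying by φ: 12φ² + 5φ − 17 = 0.
φ = (−5 + √(5² + 4·12·17)) / (2·12) = (−5 + √841) / 24 = (−5 + 29)/24 = 1.
ℓ''(φ) = −17/φ² − 12 < 0, confirming a maximum.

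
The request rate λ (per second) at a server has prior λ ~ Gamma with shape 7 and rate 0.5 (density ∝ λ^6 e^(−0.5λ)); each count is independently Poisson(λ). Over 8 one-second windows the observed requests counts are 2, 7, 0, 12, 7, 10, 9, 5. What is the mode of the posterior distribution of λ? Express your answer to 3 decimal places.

λ̂_MAP = 6.824

Σxᵢ = 2+7+0+12+7+10+9+5 = 52, with n = 8.
Posterior ∝ λ^6e^(−0.5λ) · λ^52e^(−8λ) = λ^58e^(−8.5λ), i.e. Gamma(shape=59, rate=8.5).
The mode of a Gamma(a, b) with a ≥ 1 (shape–rate) is (a−1)/b = 58/8.5 ≈ 6.824.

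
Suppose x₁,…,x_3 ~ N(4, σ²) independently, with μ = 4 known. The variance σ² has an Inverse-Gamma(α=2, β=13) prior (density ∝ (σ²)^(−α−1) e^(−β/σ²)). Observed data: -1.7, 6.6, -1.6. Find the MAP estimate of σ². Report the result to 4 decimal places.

σ̂²_MAP = 10.7344

Sum of squared deviations about the known mean: SS = (-1.7−4)² + (6.6−4)² + (-1.6−4)² = 70.61.
The Normal likelihood contributes (σ²)^(−n/2) exp(−SS/(2σ²)), so the posterior is Inverse-Gamma(α + n/2, β + SS/2) = Inverse-Gamma(3.5, 48.305).
The mode of Inverse-Gamma(a, b) is b/(a+1) = 48.305/4.5 ≈ 10.7344.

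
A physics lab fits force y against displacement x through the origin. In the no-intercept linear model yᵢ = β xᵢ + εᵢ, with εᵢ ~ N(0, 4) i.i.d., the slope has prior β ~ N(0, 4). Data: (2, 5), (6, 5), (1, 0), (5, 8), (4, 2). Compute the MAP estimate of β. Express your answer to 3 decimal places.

β̂_MAP = 1.060

log p(β | y) = −Σ(yᵢ − βxᵢ)²/(2·4) − β²/(2·4) + const.
Setting the derivative to zero: Σxᵢ(yᵢ − βxᵢ)/4 − β/4 = 0, so β = Σxᵢyᵢ / (Σxᵢ² + σ²/τ²).
Σxᵢyᵢ = 2·5 + 6·5 + 1·0 + 5·8 + 4·2 = 88; Σxᵢ² = 82; σ²/τ² = 1.
β̂_MAP = 88 / (82 + 1) = 88/83 ≈ 1.060.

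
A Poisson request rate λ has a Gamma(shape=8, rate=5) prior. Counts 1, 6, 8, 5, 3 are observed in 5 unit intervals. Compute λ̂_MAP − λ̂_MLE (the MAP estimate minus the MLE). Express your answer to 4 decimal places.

MAP − MLE = -1.6000

Σxᵢ = 23. Posterior is Gamma(31, 10); MAP = (31−1)/10 = 30/10 ≈ 3.00000.
MLE = x̄ = 23/5 ≈ 4.60000.
Difference = 30/10 − 23/5 = -8/5 ≈ -1.6000.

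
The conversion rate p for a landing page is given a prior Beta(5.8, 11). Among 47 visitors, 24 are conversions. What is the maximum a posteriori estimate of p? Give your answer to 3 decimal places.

p̂_MAP = 0.466

Prior: Beta(5.8, 11).
Data: 24 successes in 47 trials. The binomial likelihood contributes p^24(1−p)^23, so the posterior is Beta(5.8+24, 11+23) = Beta(29.8, 34).
For Beta(a, b) with a, b > 1 the mode is (a−1)/(a+b−2) = 28.8/61.8 ≈ 0.466.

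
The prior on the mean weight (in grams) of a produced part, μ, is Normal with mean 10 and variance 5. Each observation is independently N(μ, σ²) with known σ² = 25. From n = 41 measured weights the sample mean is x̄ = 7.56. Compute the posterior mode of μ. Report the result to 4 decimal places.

μ̂_MAP = 7.8252

n = 41, x̄ = 7.56.
For a Normal prior and Normal likelihood with known variance, the posterior is Normal; its mode equals its mean, the precision-weighted average.
Prior precision 1/σ₀² = 1/5 = 0.2; data precision n/σ² = 41/25 = 1.64.
μ̂ = (0.2·10 + 1.64·7.56) / (0.2 + 1.64) = 14.3984/1.84 = 8999/1150 ≈ 7.8252.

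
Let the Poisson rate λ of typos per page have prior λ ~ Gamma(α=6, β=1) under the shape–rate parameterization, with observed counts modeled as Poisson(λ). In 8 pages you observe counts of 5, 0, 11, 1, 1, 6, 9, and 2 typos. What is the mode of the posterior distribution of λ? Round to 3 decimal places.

Σxᵢ = 5+0+11+1+1+6+9+2 = 35, with n = 8.
Posterior ∝ λ^5e^(−1λ) · λ^35e^(−8λ) = λ^40e^(−9λ), i.e. Gamma(shape=41, rate=9).
The mode of a Gamma(a, b) with a ≥ 1 (shape–rate) is (a−1)/b = 40/9 ≈ 4.444.

λ̂_MAP = 4.444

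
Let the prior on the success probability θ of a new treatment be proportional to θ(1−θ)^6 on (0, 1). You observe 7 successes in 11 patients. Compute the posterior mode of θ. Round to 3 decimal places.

θ̂_MAP = 0.444

The prior density ∝ θ(1−θ)^6 is the kernel of Beta(2, 7).
Data: 7 successes in 11 trials. The binomial likelihood contributes θ^7(1−θ)^4, so the posterior is Beta(2+7, 7+4) = Beta(9, 11).
For Beta(a, b) with a, b > 1 the mode is (a−1)/(a+b−2) = 8/18 ≈ 0.444.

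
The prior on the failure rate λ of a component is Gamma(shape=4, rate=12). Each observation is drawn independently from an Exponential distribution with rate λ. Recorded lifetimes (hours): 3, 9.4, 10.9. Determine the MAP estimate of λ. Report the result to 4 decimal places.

λ̂_MAP = 0.1700

The Exponential(rate=λ) likelihood is ∝ λ^n e^(−λΣtᵢ). Here n = 3 and Σtᵢ = 3 + 9.4 + 10.9 = 23.3.
Posterior ∝ λ^3e^(−12λ) · λ^3e^(−23.3λ) = λ^6e^(−35.3λ), i.e. Gamma(7, 35.3).
Mode = (a−1)/b = 6/35.3 ≈ 0.1700.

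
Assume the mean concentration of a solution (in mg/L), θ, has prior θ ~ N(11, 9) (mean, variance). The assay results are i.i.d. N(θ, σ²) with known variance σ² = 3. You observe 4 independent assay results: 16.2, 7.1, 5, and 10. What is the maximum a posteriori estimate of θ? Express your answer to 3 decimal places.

θ̂_MAP = 9.685

n = 4; x̄ = (16.2 + 7.1 + 5 + 10)/4 = 38.3/4 = 9.575.
For a Normal prior and Normal likelihood with known variance, the posterior is Normal; its mode equals its mean, the precision-weighted average.
Prior precision 1/σ₀² = 1/9; data precision n/σ² = 4/3.
θ̂ = ((1/9)·11 + (4/3)·9.575) / (1/9 + 4/3) = (1259/90)/(13/9) = 1259/130 ≈ 9.685.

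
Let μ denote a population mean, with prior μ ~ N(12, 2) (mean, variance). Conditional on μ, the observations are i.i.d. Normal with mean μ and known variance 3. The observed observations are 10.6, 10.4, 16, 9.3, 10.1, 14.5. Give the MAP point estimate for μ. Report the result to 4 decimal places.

μ̂_MAP = 11.8533

n = 6; x̄ = (10.6 + 10.4 + 16 + 9.3 + 10.1 + 14.5)/6 = 70.9/6 = 709/60 ≈ 11.8167.
For a Normal prior and Normal likelihood with known variance, the posterior is Normal; its mode equals its mean, the precision-weighted average.
Prior precision 1/σ₀² = 1/2 = 0.5; data precision n/σ² = 6/3 = 2.
μ̂ = (0.5·12 + 2·(709/60)) / (0.5 + 2) = (889/30)/2.5 = 889/75 ≈ 11.8533.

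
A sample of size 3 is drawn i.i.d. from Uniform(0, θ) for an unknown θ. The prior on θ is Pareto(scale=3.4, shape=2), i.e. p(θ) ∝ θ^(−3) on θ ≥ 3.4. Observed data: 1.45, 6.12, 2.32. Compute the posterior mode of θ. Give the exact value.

θ̂_MAP = 6.12

The Uniform(0, θ) likelihood is θ^(−n) for θ ≥ max(xᵢ), zero otherwise. Here max(xᵢ) = 6.12.
Posterior ∝ θ^(−3) · θ^(−3) = θ^(−6) on θ ≥ max(3.4, 6.12) = 6.12.
This density is strictly decreasing in θ, so the posterior mode lies at the lower boundary of the support.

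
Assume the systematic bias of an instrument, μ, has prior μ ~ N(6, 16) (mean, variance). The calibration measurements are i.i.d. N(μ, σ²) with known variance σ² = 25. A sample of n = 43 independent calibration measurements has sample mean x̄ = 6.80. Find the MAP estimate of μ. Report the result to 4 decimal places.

n = 43, x̄ = 6.80.
For a Normal prior and Normal likelihood with known variance, the posterior is Normal; its mode equals its mean, the precision-weighted average.
Prior precision 1/σ₀² = 1/16 = 0.0625; data precision n/σ² = 43/25 = 1.72.
μ̂ = (0.0625·6 + 1.72·6.8) / (0.0625 + 1.72) = 12.071/1.7825 = 24142/3565 ≈ 6.7719.

μ̂_MAP = 6.7719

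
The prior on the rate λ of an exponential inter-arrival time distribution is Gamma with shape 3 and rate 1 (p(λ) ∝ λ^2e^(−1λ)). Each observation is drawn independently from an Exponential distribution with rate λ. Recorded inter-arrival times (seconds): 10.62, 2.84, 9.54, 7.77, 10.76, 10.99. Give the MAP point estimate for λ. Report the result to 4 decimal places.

The Exponential(rate=λ) likelihood is ∝ λ^n e^(−λΣtᵢ). Here n = 6 and Σtᵢ = 10.62 + 2.84 + 9.54 + 7.77 + 10.76 + 10.99 = 52.52.
Posterior ∝ λ^2e^(−1λ) · λ^6e^(−52.52λ) = λ^8e^(−53.52λ), i.e. Gamma(9, 53.52).
Mode = (a−1)/b = 8/53.52 ≈ 0.1495.

λ̂_MAP = 0.1495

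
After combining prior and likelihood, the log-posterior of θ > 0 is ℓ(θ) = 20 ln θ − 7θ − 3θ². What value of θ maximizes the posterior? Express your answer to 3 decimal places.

θ̂_MAP = 1.333

ℓ'(θ) = 20/θ − 7 − 6θ. Setting this to zero and multiplying by θ: 6θ² + 7θ − 20 = 0.
θ = (−7 + √(7² + 4·6·20)) / (2·6) = (−7 + √529) / 12 = (−7 + 23)/12 = 4/3.
ℓ''(θ) = −20/θ² − 6 < 0, confirming a maximum.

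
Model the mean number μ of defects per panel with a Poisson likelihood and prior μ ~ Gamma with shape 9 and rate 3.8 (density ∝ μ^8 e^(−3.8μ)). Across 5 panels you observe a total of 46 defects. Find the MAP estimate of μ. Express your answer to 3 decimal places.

Σxᵢ = 46, n = 5.
Posterior ∝ μ^8e^(−3.8μ) · μ^46e^(−5μ) = μ^54e^(−8.8μ), i.e. Gamma(shape=55, rate=8.8).
The mode of a Gamma(a, b) with a ≥ 1 (shape–rate) is (a−1)/b = 54/8.8 ≈ 6.136.

μ̂_MAP = 6.136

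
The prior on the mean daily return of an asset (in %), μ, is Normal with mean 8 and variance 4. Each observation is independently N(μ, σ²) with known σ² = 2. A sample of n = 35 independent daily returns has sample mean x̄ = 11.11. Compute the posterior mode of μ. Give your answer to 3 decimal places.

μ̂_MAP = 11.066

n = 35, x̄ = 11.11.
For a Normal prior and Normal likelihood with known variance, the posterior is Normal; its mode equals its mean, the precision-weighted average.
Prior precision 1/σ₀² = 1/4 = 0.25; data precision n/σ² = 35/2 = 17.5.
μ̂ = (0.25·8 + 17.5·11.11) / (0.25 + 17.5) = 196.425/17.75 = 7857/710 ≈ 11.066.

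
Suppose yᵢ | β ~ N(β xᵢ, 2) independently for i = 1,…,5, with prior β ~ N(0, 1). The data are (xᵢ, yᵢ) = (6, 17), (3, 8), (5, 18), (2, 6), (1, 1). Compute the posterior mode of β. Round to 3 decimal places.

log p(β | y) = −Σ(yᵢ − βxᵢ)²/(2·2) − β²/(2·1) + const.
Setting the derivative to zero: Σxᵢ(yᵢ − βxᵢ)/2 − β/1 = 0, so β = Σxᵢyᵢ / (Σxᵢ² + σ²/τ²).
Σxᵢyᵢ = 6·17 + 3·8 + 5·18 + 2·6 + 1·1 = 229; Σxᵢ² = 75; σ²/τ² = 2.
β̂_MAP = 229 / (75 + 2) = 229/77 ≈ 2.974.

β̂_MAP = 2.974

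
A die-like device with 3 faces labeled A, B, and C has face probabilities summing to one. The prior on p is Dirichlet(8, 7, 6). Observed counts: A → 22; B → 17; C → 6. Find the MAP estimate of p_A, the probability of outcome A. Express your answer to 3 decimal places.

The posterior is Dirichlet(αᵢ + nᵢ) = Dirichlet(30, 24, 12).
For a Dirichlet(a₁,…,a_K) with all aᵢ > 1, the mode has j-th component (aⱼ − 1)/(Σaᵢ − K).
Here Σaᵢ = 66 and K = 3, so p_A = (30 − 1)/(66 − 3) = 29/63 ≈ 0.460.

MAP estimate of p_A = 0.460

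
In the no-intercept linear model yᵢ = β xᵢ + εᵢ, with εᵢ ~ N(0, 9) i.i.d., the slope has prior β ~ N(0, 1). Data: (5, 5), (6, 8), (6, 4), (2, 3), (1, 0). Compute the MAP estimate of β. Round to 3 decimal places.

log p(β | y) = −Σ(yᵢ − βxᵢ)²/(2·9) − β²/(2·1) + const.
Setting the derivative to zero: Σxᵢ(yᵢ − βxᵢ)/9 − β/1 = 0, so β = Σxᵢyᵢ / (Σxᵢ² + σ²/τ²).
Σxᵢyᵢ = 5·5 + 6·8 + 6·4 + 2·3 + 1·0 = 103; Σxᵢ² = 102; σ²/τ² = 9.
β̂_MAP = 103 / (102 + 9) = 103/111 ≈ 0.928.

β̂_MAP = 0.928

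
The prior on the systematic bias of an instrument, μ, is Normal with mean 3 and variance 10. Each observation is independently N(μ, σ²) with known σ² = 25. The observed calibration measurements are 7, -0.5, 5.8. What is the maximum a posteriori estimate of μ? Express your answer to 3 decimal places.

n = 3; x̄ = (7 + (-0.5) + 5.8)/3 = 12.3/3 = 4.1.
For a Normal prior and Normal likelihood with known variance, the posterior is Normal; its mode equals its mean, the precision-weighted average.
Prior precision 1/σ₀² = 1/10 = 0.1; data precision n/σ² = 3/25 = 0.12.
μ̂ = (0.1·3 + 0.12·4.1) / (0.1 + 0.12) = 0.792/0.22 = 3.600.

μ̂_MAP = 3.600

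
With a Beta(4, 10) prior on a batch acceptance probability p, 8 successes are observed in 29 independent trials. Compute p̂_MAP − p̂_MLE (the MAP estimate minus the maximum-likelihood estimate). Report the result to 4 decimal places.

MAP − MLE = -0.0076

Posterior is Beta(12, 31); MAP = (12−1)/(43−2) = 11/41 ≈ 0.26829.
MLE ignores the prior: p̂_MLE = k/n = 8/29 ≈ 0.27586.
Difference = 11/41 − 8/29 = -9/1189 ≈ -0.0076.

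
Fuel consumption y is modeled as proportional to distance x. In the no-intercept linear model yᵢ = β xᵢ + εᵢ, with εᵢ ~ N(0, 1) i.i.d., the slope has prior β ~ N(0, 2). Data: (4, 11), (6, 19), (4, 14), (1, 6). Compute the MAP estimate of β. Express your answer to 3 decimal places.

β̂_MAP = 3.165

log p(β | y) = −Σ(yᵢ − βxᵢ)²/(2·1) − β²/(2·2) + const.
Setting the derivative to zero: Σxᵢ(yᵢ − βxᵢ)/1 − β/2 = 0, so β = Σxᵢyᵢ / (Σxᵢ² + σ²/τ²).
Σxᵢyᵢ = 4·11 + 6·19 + 4·14 + 1·6 = 220; Σxᵢ² = 69; σ²/τ² = 0.5.
β̂_MAP = 220 / (69 + 0.5) = 220/69.5 ≈ 3.165.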